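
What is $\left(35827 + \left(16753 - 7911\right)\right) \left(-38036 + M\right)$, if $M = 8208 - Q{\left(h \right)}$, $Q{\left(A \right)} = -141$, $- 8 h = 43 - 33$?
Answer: $-1326088603$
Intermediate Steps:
$h = - \frac{5}{4}$ ($h = - \frac{43 - 33}{8} = \left(- \frac{1}{8}\right) 10 = - \frac{5}{4} \approx -1.25$)
$M = 8349$ ($M = 8208 - -141 = 8208 + 141 = 8349$)
$\left(35827 + \left(16753 - 7911\right)\right) \left(-38036 + M\right) = \left(35827 + \left(16753 - 7911\right)\right) \left(-38036 + 8349\right) = \left(35827 + 8842\right) \left(-29687\right) = 44669 \left(-29687\right) = -1326088603$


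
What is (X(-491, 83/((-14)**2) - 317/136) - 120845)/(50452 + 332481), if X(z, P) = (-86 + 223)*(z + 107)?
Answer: -173453/382933 ≈ -0.45296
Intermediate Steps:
X(z, P) = 14659 + 137*z (X(z, P) = 137*(107 + z) = 14659 + 137*z)
(X(-491, 83/((-14)**2) - 317/136) - 120845)/(50452 + 332481) = ((14659 + 137*(-491)) - 120845)/(50452 + 332481) = ((14659 - 67267) - 120845)/382933 = (-52608 - 120845)*(1/382933) = -173453*1/382933 = -173453/382933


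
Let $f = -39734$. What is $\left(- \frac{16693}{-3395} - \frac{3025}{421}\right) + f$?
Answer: $- \frac{56794849652}{1429295} \approx -39736.0$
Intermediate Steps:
$\left(- \frac{16693}{-3395} - \frac{3025}{421}\right) + f = \left(- \frac{16693}{-3395} - \frac{3025}{421}\right) - 39734 = \left(\left(-16693\right) \left(- \frac{1}{3395}\right) - \frac{3025}{421}\right) - 39734 = \left(\frac{16693}{3395} - \frac{3025}{421}\right) - 39734 = - \frac{3242122}{1429295} - 39734 = - \frac{56794849652}{1429295}$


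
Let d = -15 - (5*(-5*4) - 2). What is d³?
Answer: 658503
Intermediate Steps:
d = 87 (d = -15 - (5*(-20) - 2) = -15 - (-100 - 2) = -15 - 1*(-102) = -15 + 102 = 87)
d³ = 87³ = 658503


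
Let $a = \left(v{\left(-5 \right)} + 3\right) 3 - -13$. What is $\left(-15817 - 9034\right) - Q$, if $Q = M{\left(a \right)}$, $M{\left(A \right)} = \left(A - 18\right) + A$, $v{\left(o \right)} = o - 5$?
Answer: $-24817$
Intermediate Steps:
$v{\left(o \right)} = -5 + o$
$a = -8$ ($a = \left(\left(-5 - 5\right) + 3\right) 3 - -13 = \left(-10 + 3\right) 3 + 13 = \left(-7\right) 3 + 13 = -21 + 13 = -8$)
$M{\left(A \right)} = -18 + 2 A$ ($M{\left(A \right)} = \left(-18 + A\right) + A = -18 + 2 A$)
$Q = -34$ ($Q = -18 + 2 \left(-8\right) = -18 - 16 = -34$)
$\left(-15817 - 9034\right) - Q = \left(-15817 - 9034\right) - -34 = \left(-15817 - 9034\right) + 34 = -24851 + 34 = -24817$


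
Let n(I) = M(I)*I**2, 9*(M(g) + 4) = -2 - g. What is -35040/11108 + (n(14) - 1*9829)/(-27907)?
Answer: -1926228499/697479651 ≈ -2.7617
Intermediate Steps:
M(g) = -38/9 - g/9 (M(g) = -4 + (-2 - g)/9 = -4 + (-2/9 - g/9) = -38/9 - g/9)
n(I) = I**2*(-38/9 - I/9) (n(I) = (-38/9 - I/9)*I**2 = I**2*(-38/9 - I/9))
-35040/11108 + (n(14) - 1*9829)/(-27907) = -35040/11108 + ((1/9)*14**2*(-38 - 1*14) - 1*9829)/(-27907) = -35040*1/11108 + ((1/9)*196*(-38 - 14) - 9829)*(-1/27907) = -8760/2777 + ((1/9)*196*(-52) - 9829)*(-1/27907) = -8760/2777 + (-10192/9 - 9829)*(-1/27907) = -8760/2777 - 98653/9*(-1/27907) = -8760/2777 + 98653/251163 = -1926228499/697479651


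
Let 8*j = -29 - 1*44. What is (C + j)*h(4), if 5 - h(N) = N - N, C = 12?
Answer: 115/8 ≈ 14.375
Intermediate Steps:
h(N) = 5 (h(N) = 5 - (N - N) = 5 - 1*0 = 5 + 0 = 5)
j = -73/8 (j = (-29 - 1*44)/8 = (-29 - 44)/8 = (⅛)*(-73) = -73/8 ≈ -9.1250)
(C + j)*h(4) = (12 - 73/8)*5 = (23/8)*5 = 115/8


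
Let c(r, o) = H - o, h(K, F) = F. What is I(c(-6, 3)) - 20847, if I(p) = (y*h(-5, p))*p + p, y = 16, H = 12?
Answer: -19542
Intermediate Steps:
c(r, o) = 12 - o
I(p) = p + 16*p² (I(p) = (16*p)*p + p = 16*p² + p = p + 16*p²)
I(c(-6, 3)) - 20847 = (12 - 1*3)*(1 + 16*(12 - 1*3)) - 20847 = (12 - 3)*(1 + 16*(12 - 3)) - 20847 = 9*(1 + 16*9) - 20847 = 9*(1 + 144) - 20847 = 9*145 - 20847 = 1305 - 20847 = -19542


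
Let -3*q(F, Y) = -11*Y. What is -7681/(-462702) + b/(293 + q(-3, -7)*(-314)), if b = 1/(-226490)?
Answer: 10897725508556/656476962482715 ≈ 0.016600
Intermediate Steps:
q(F, Y) = 11*Y/3 (q(F, Y) = -(-11)*Y/3 = 11*Y/3)
b = -1/226490 ≈ -4.4152e-6
-7681/(-462702) + b/(293 + q(-3, -7)*(-314)) = -7681/(-462702) - 1/(226490*(293 + ((11/3)*(-7))*(-314))) = -7681*(-1/462702) - 1/(226490*(293 - 77/3*(-314))) = 7681/462702 - 1/(226490*(293 + 24178/3)) = 7681/462702 - 1/(226490*25057/3) = 7681/462702 - 1/226490*3/25057 = 7681/462702 - 3/5675159930 = 10897725508556/656476962482715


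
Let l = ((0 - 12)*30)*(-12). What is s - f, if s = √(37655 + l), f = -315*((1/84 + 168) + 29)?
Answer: 248235/4 + 5*√1679 ≈ 62264.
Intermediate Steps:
f = -248235/4 (f = -315*((1/84 + 168) + 29) = -315*(14113/84 + 29) = -315*16549/84 = -248235/4 ≈ -62059.)
l = 4320 (l = -12*30*(-12) = -360*(-12) = 4320)
s = 5*√1679 (s = √(37655 + 4320) = √41975 = 5*√1679 ≈ 204.88)
s - f = 5*√1679 - 1*(-248235/4) = 5*√1679 + 248235/4 = 248235/4 + 5*√1679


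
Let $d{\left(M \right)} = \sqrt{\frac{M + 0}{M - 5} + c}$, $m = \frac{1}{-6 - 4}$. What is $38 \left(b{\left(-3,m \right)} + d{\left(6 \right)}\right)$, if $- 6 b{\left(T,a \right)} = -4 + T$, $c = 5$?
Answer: $\frac{133}{3} + 38 \sqrt{11} \approx 170.36$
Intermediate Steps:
$m = - \frac{1}{10}$ ($m = \frac{1}{-10} = - \frac{1}{10} \approx -0.1$)
$d{\left(M \right)} = \sqrt{5 + \frac{M}{-5 + M}}$ ($d{\left(M \right)} = \sqrt{\frac{M + 0}{M - 5} + 5} = \sqrt{\frac{M}{-5 + M} + 5} = \sqrt{5 + \frac{M}{-5 + M}}$)
$b{\left(T,a \right)} = \frac{2}{3} - \frac{T}{6}$ ($b{\left(T,a \right)} = - \frac{-4 + T}{6} = \frac{2}{3} - \frac{T}{6}$)
$38 \left(b{\left(-3,m \right)} + d{\left(6 \right)}\right) = 38 \left(\left(\frac{2}{3} - - \frac{1}{2}\right) + \sqrt{\frac{-25 + 6 \cdot 6}{-5 + 6}}\right) = 38 \left(\left(\frac{2}{3} + \frac{1}{2}\right) + \sqrt{\frac{-25 + 36}{1}}\right) = 38 \left(\frac{7}{6} + \sqrt{1 \cdot 11}\right) = 38 \left(\frac{7}{6} + \sqrt{11}\right) = \frac{133}{3} + 38 \sqrt{11}$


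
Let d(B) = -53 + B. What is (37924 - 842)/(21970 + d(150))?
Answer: 37082/22067 ≈ 1.6804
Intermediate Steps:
(37924 - 842)/(21970 + d(150)) = (37924 - 842)/(21970 + (-53 + 150)) = 37082/(21970 + 97) = 37082/22067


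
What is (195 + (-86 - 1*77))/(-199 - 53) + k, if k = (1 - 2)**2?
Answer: 55/63 ≈ 0.87302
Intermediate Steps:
k = 1 (k = (-1)**2 = 1)
(195 + (-86 - 1*77))/(-199 - 53) + k = (195 + (-86 - 1*77))/(-199 - 53) + 1 = (195 + (-86 - 77))/(-252) + 1 = (195 - 163)*(-1/252) + 1 = 32*(-1/252) + 1 = -8/63 + 1 = 55/63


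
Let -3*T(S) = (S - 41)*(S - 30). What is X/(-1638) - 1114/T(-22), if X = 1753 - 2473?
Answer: 797/546 ≈ 1.4597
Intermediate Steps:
X = -720
T(S) = -(-41 + S)*(-30 + S)/3 (T(S) = -(S - 41)*(S - 30)/3 = -(-41 + S)*(-30 + S)/3)
X/(-1638) - 1114/T(-22) = -720/(-1638) - 1114/(-410 - ⅓*(-22)² + (71/3)*(-22)) = -720*(-1/1638) - 1114/(-410 - ⅓*484 - 1562/3) = 40/91 - 1114/(-410 - 484/3 - 1562/3) = 40/91 - 1114/(-1092) = 40/91 - 1114*(-1/1092) = 40/91 + 557/546 = 797/546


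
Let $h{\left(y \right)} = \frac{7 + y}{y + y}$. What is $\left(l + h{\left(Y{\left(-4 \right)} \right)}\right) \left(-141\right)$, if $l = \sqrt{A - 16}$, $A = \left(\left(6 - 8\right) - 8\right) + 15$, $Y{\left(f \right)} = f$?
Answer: $\frac{423}{8} - 141 i \sqrt{11} \approx 52.875 - 467.64 i$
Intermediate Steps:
$h{\left(y \right)} = \frac{7 + y}{2 y}$
$A = 5$ ($A = \left(-2 - 8\right) + 15 = -10 + 15 = 5$)
$l = i \sqrt{11}$ ($l = \sqrt{5 - 16} = \sqrt{-11} = i \sqrt{11} \approx 3.3166 i$)
$\left(l + h{\left(Y{\left(-4 \right)} \right)}\right) \left(-141\right) = \left(i \sqrt{11} + \frac{7 - 4}{2 \left(-4\right)}\right) \left(-141\right) = \left(i \sqrt{11} + \frac{1}{2} \left(- \frac{1}{4}\right) 3\right) \left(-141\right) = \left(i \sqrt{11} - \frac{3}{8}\right) \left(-141\right) = \left(- \frac{3}{8} + i \sqrt{11}\right) \left(-141\right) = \frac{423}{8} - 141 i \sqrt{11}$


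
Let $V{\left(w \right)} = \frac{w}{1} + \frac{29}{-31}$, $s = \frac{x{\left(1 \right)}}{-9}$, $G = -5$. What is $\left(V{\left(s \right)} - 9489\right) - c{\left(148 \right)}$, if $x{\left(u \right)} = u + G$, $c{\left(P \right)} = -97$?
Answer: $- \frac{2620505}{279} \approx -9392.5$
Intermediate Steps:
$x{\left(u \right)} = -5 + u$ ($x{\left(u \right)} = u - 5 = -5 + u$)
$s = \frac{4}{9}$ ($s = \frac{-5 + 1}{-9} = \left(-4\right) \left(- \frac{1}{9}\right) = \frac{4}{9} \approx 0.44444$)
$V{\left(w \right)} = - \frac{29}{31} + w$ ($V{\left(w \right)} = w 1 + 29 \left(- \frac{1}{31}\right) = w - \frac{29}{31} = - \frac{29}{31} + w$)
$\left(V{\left(s \right)} - 9489\right) - c{\left(148 \right)} = \left(\left(- \frac{29}{31} + \frac{4}{9}\right) - 9489\right) - -97 = \left(- \frac{137}{279} - 9489\right) + 97 = - \frac{2647568}{279} + 97 = - \frac{2620505}{279}$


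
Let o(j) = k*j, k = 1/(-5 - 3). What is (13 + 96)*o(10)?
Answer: -545/4 ≈ -136.25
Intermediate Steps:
k = -⅛ (k = 1/(-8) = -⅛ ≈ -0.12500)
o(j) = -j/8
(13 + 96)*o(10) = (13 + 96)*(-⅛*10) = 109*(-5/4) = -545/4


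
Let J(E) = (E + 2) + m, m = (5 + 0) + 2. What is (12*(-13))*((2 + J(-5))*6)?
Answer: -5616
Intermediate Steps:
m = 7 (m = 5 + 2 = 7)
J(E) = 9 + E (J(E) = (E + 2) + 7 = (2 + E) + 7 = 9 + E)
(12*(-13))*((2 + J(-5))*6) = (12*(-13))*((2 + (9 - 5))*6) = -156*(2 + 4)*6 = -936*6 = -156*36 = -5616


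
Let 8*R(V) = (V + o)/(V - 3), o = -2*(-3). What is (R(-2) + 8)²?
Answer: 6241/100 ≈ 62.410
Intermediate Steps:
o = 6
R(V) = (6 + V)/(8*(-3 + V)) (R(V) = ((V + 6)/(V - 3))/8 = ((6 + V)/(-3 + V))/8 = (6 + V)/(8*(-3 + V)))
(R(-2) + 8)² = ((6 - 2)/(8*(-3 - 2)) + 8)² = ((⅛)*4/(-5) + 8)² = ((⅛)*(-⅕)*4 + 8)² = (-⅒ + 8)² = (79/10)² = 6241/100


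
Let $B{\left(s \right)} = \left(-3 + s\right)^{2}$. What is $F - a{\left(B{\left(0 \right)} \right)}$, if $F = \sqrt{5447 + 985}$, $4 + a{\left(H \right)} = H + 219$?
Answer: $-224 + 4 \sqrt{402} \approx -143.8$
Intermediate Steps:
$a{\left(H \right)} = 215 + H$ ($a{\left(H \right)} = -4 + \left(H + 219\right) = -4 + \left(219 + H\right) = 215 + H$)
$F = 4 \sqrt{402}$ ($F = \sqrt{6432} = 4 \sqrt{402} \approx 80.2$)
$F - a{\left(B{\left(0 \right)} \right)} = 4 \sqrt{402} - \left(215 + \left(-3 + 0\right)^{2}\right) = 4 \sqrt{402} - \left(215 + \left(-3\right)^{2}\right) = 4 \sqrt{402} - \left(215 + 9\right) = 4 \sqrt{402} - 224 = -224 + 4 \sqrt{402}$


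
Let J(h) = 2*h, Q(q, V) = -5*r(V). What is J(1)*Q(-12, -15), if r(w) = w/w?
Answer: -10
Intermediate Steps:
r(w) = 1
Q(q, V) = -5 (Q(q, V) = -5*1 = -5)
J(1)*Q(-12, -15) = (2*1)*(-5) = 2*(-5) = -10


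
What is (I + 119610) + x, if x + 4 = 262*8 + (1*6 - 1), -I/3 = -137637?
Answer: 534618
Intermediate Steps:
I = 412911 (I = -3*(-137637) = 412911)
x = 2097 (x = -4 + (262*8 + (1*6 - 1)) = -4 + (2096 + (6 - 1)) = -4 + (2096 + 5) = -4 + 2101 = 2097)
(I + 119610) + x = (412911 + 119610) + 2097 = 532521 + 2097 = 534618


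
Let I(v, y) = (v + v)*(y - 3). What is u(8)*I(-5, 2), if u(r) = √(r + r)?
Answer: 40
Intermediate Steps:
u(r) = √2*√r (u(r) = √(2*r) = √2*√r)
I(v, y) = 2*v*(-3 + y) (I(v, y) = (2*v)*(-3 + y) = 2*v*(-3 + y))
u(8)*I(-5, 2) = (√2*√8)*(2*(-5)*(-3 + 2)) = (√2*(2*√2))*(2*(-5)*(-1)) = 4*10 = 40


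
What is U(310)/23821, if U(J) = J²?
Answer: 96100/23821 ≈ 4.0343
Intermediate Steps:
U(310)/23821 = 310²/23821 = 96100*(1/23821) = 96100/23821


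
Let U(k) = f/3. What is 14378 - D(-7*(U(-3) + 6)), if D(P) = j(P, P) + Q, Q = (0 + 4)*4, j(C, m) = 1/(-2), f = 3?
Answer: 28725/2 ≈ 14363.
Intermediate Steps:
U(k) = 1 (U(k) = 3/3 = 3*(1/3) = 1)
j(C, m) = -1/2
Q = 16 (Q = 4*4 = 16)
D(P) = 31/2 (D(P) = -1/2 + 16 = 31/2)
14378 - D(-7*(U(-3) + 6)) = 14378 - 1*31/2 = 14378 - 31/2 = 28725/2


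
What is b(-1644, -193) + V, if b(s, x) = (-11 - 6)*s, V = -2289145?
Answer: -2261197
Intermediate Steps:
b(s, x) = -17*s
b(-1644, -193) + V = -17*(-1644) - 2289145 = 27948 - 2289145 = -2261197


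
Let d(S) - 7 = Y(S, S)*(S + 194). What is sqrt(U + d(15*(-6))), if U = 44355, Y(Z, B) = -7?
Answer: sqrt(43634) ≈ 208.89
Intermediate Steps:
d(S) = -1351 - 7*S (d(S) = 7 - 7*(S + 194) = 7 - 7*(194 + S) = 7 + (-1358 - 7*S) = -1351 - 7*S)
sqrt(U + d(15*(-6))) = sqrt(44355 + (-1351 - 105*(-6))) = sqrt(44355 + (-1351 - 7*(-90))) = sqrt(44355 + (-1351 + 630)) = sqrt(44355 - 721) = sqrt(43634)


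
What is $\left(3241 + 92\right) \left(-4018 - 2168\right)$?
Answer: $-20617938$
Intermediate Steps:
$\left(3241 + 92\right) \left(-4018 - 2168\right) = 3333 \left(-6186\right) = -20617938$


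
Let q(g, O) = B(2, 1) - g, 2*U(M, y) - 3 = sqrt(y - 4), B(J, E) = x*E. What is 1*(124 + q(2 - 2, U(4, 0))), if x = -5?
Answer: 119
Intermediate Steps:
B(J, E) = -5*E
U(M, y) = 3/2 + sqrt(-4 + y)/2 (U(M, y) = 3/2 + sqrt(y - 4)/2 = 3/2 + sqrt(-4 + y)/2)
q(g, O) = -5 - g (q(g, O) = -5*1 - g = -5 - g)
1*(124 + q(2 - 2, U(4, 0))) = 1*(124 + (-5 - (2 - 2))) = 1*(124 + (-5 - 1*0)) = 1*(124 + (-5 + 0)) = 1*(124 - 5) = 1*119 = 119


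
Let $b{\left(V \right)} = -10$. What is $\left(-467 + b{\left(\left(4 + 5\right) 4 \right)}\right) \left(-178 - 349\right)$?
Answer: $251379$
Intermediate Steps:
$\left(-467 + b{\left(\left(4 + 5\right) 4 \right)}\right) \left(-178 - 349\right) = \left(-467 - 10\right) \left(-178 - 349\right) = \left(-477\right) \left(-527\right) = 251379$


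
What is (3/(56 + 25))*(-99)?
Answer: -11/3 ≈ -3.6667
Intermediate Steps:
(3/(56 + 25))*(-99) = (3/81)*(-99) = (3*(1/81))*(-99) = (1/27)*(-99) = -11/3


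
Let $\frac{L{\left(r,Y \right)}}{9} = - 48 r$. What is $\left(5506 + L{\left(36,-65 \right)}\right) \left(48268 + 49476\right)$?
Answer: $-981936224$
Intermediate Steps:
$L{\left(r,Y \right)} = - 432 r$ ($L{\left(r,Y \right)} = 9 \left(- 48 r\right) = - 432 r$)
$\left(5506 + L{\left(36,-65 \right)}\right) \left(48268 + 49476\right) = \left(5506 - 15552\right) \left(48268 + 49476\right) = \left(5506 - 15552\right) 97744 = \left(-10046\right) 97744 = -981936224$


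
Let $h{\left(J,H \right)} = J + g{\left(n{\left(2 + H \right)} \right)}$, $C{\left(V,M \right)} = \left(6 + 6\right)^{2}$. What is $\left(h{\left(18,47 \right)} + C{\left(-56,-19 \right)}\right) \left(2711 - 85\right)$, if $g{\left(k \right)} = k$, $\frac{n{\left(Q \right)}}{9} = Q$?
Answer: $1583478$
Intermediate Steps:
$n{\left(Q \right)} = 9 Q$
$C{\left(V,M \right)} = 144$ ($C{\left(V,M \right)} = 12^{2} = 144$)
$h{\left(J,H \right)} = 18 + J + 9 H$ ($h{\left(J,H \right)} = J + 9 \left(2 + H\right) = J + \left(18 + 9 H\right) = 18 + J + 9 H$)
$\left(h{\left(18,47 \right)} + C{\left(-56,-19 \right)}\right) \left(2711 - 85\right) = \left(\left(18 + 18 + 9 \cdot 47\right) + 144\right) \left(2711 - 85\right) = \left(\left(18 + 18 + 423\right) + 144\right) 2626 = \left(459 + 144\right) 2626 = 603 \cdot 2626 = 1583478$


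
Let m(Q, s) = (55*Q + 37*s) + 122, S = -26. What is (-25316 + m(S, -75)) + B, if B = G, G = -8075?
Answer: -37474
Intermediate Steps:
B = -8075
m(Q, s) = 122 + 37*s + 55*Q (m(Q, s) = (37*s + 55*Q) + 122 = 122 + 37*s + 55*Q)
(-25316 + m(S, -75)) + B = (-25316 + (122 + 37*(-75) + 55*(-26))) - 8075 = (-25316 + (122 - 2775 - 1430)) - 8075 = (-25316 - 4083) - 8075 = -29399 - 8075 = -37474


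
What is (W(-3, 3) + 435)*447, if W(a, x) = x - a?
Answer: 197127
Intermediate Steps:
(W(-3, 3) + 435)*447 = ((3 - 1*(-3)) + 435)*447 = ((3 + 3) + 435)*447 = (6 + 435)*447 = 441*447 = 197127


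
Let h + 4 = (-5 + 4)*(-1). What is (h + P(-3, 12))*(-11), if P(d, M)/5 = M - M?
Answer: 33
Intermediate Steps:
P(d, M) = 0 (P(d, M) = 5*(M - M) = 5*0 = 0)
h = -3 (h = -4 + (-5 + 4)*(-1) = -4 - 1*(-1) = -4 + 1 = -3)
(h + P(-3, 12))*(-11) = (-3 + 0)*(-11) = -3*(-11) = 33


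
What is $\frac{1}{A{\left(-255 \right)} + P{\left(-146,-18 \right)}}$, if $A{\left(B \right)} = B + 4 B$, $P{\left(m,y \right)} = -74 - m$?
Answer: $- \frac{1}{1203} \approx -0.00083125$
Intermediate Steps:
$A{\left(B \right)} = 5 B$
$\frac{1}{A{\left(-255 \right)} + P{\left(-146,-18 \right)}} = \frac{1}{5 \left(-255\right) - -72} = \frac{1}{-1275 + \left(-74 + 146\right)} = \frac{1}{-1275 + 72} = \frac{1}{-1203} = - \frac{1}{1203}$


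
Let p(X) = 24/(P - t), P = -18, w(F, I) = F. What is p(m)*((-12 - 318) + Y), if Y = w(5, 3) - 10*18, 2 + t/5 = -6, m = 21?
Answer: -6060/11 ≈ -550.91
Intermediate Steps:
t = -40 (t = -10 + 5*(-6) = -10 - 30 = -40)
p(X) = 12/11 (p(X) = 24/(-18 - 1*(-40)) = 24/(-18 + 40) = 24/22 = 24*(1/22) = 12/11)
Y = -175 (Y = 5 - 10*18 = 5 - 180 = -175)
p(m)*((-12 - 318) + Y) = 12*((-12 - 318) - 175)/11 = 12*(-330 - 175)/11 = (12/11)*(-505) = -6060/11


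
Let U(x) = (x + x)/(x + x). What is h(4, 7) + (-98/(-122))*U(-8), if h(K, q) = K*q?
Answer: 1757/61 ≈ 28.803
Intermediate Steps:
U(x) = 1 (U(x) = (2*x)/((2*x)) = (2*x)*(1/(2*x)) = 1)
h(4, 7) + (-98/(-122))*U(-8) = 4*7 - 98/(-122)*1 = 28 - 98*(-1/122)*1 = 28 + (49/61)*1 = 28 + 49/61 = 1757/61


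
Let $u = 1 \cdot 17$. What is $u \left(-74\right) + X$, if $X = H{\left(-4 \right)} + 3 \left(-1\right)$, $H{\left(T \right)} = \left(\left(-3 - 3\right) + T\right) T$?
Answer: $-1221$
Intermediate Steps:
$u = 17$
$H{\left(T \right)} = T \left(-6 + T\right)$ ($H{\left(T \right)} = \left(-6 + T\right) T = T \left(-6 + T\right)$)
$X = 37$ ($X = - 4 \left(-6 - 4\right) + 3 \left(-1\right) = \left(-4\right) \left(-10\right) - 3 = 40 - 3 = 37$)
$u \left(-74\right) + X = 17 \left(-74\right) + 37 = -1258 + 37 = -1221$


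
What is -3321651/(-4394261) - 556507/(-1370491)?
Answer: 6997729806968/6022295152151 ≈ 1.1620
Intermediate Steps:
-3321651/(-4394261) - 556507/(-1370491) = -3321651*(-1/4394261) - 556507*(-1/1370491) = 3321651/4394261 + 556507/1370491 = 6997729806968/6022295152151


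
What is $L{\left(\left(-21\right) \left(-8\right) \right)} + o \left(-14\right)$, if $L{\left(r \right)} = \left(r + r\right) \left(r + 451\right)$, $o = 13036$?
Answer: $25480$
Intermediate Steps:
$L{\left(r \right)} = 2 r \left(451 + r\right)$
$L{\left(\left(-21\right) \left(-8\right) \right)} + o \left(-14\right) = 2 \left(\left(-21\right) \left(-8\right)\right) \left(451 - -168\right) + 13036 \left(-14\right) = 2 \cdot 168 \left(451 + 168\right) - 182504 = 2 \cdot 168 \cdot 619 - 182504 = 207984 - 182504 = 25480$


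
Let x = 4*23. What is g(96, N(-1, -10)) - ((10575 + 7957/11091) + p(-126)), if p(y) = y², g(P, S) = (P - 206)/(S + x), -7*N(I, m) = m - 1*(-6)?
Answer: -31686031129/1197828 ≈ -26453.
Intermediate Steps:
N(I, m) = -6/7 - m/7 (N(I, m) = -(m - 1*(-6))/7 = -(m + 6)/7 = -(6 + m)/7 = -6/7 - m/7)
x = 92
g(P, S) = (-206 + P)/(92 + S) (g(P, S) = (P - 206)/(S + 92) = (-206 + P)/(92 + S))
g(96, N(-1, -10)) - ((10575 + 7957/11091) + p(-126)) = (-206 + 96)/(92 + (-6/7 - ⅐*(-10))) - ((10575 + 7957/11091) + (-126)²) = -110/(92 + (-6/7 + 10/7)) - ((10575 + 7957*(1/11091)) + 15876) = -110/(92 + 4/7) - ((10575 + 7957/11091) + 15876) = -110/(648/7) - (117295282/11091 + 15876) = (7/648)*(-110) - 1*293375998/11091 = -385/324 - 293375998/11091 = -31686031129/1197828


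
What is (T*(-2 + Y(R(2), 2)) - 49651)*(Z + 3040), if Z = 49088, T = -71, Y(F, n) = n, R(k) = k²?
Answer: -2588207328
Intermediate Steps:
(T*(-2 + Y(R(2), 2)) - 49651)*(Z + 3040) = (-71*(-2 + 2) - 49651)*(49088 + 3040) = (-71*0 - 49651)*52128 = (0 - 49651)*52128 = -49651*52128 = -2588207328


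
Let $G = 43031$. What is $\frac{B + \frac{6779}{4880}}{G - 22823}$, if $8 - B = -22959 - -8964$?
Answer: $\frac{22780473}{32871680} \approx 0.69301$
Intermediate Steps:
$B = 14003$ ($B = 8 - \left(-22959 - -8964\right) = 8 - \left(-22959 + 8964\right) = 8 - -13995 = 8 + 13995 = 14003$)
$\frac{B + \frac{6779}{4880}}{G - 22823} = \frac{14003 + \frac{6779}{4880}}{43031 - 22823} = \frac{14003 + 6779 \cdot \frac{1}{4880}}{20208} = \left(14003 + \frac{6779}{4880}\right) \frac{1}{20208} = \frac{68341419}{4880} \cdot \frac{1}{20208} = \frac{22780473}{32871680}$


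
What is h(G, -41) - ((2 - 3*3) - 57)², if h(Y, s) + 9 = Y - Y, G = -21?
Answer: -4105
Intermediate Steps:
h(Y, s) = -9 (h(Y, s) = -9 + (Y - Y) = -9 + 0 = -9)
h(G, -41) - ((2 - 3*3) - 57)² = -9 - ((2 - 3*3) - 57)² = -9 - ((2 - 9) - 57)² = -9 - (-7 - 57)² = -9 - 1*(-64)² = -9 - 1*4096 = -9 - 4096 = -4105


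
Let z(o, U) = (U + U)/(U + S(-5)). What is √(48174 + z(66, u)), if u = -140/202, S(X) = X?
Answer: 7*√13002130/115 ≈ 219.49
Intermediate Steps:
u = -70/101 (u = -140*1/202 = -70/101 ≈ -0.69307)
z(o, U) = 2*U/(-5 + U) (z(o, U) = (U + U)/(U - 5) = (2*U)/(-5 + U) = 2*U/(-5 + U))
√(48174 + z(66, u)) = √(48174 + 2*(-70/101)/(-5 - 70/101)) = √(48174 + 2*(-70/101)/(-575/101)) = √(48174 + 2*(-70/101)*(-101/575)) = √(48174 + 28/115) = √(5540038/115) = 7*√13002130/115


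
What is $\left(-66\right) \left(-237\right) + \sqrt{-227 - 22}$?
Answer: $15642 + i \sqrt{249} \approx 15642.0 + 15.78 i$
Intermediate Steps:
$\left(-66\right) \left(-237\right) + \sqrt{-227 - 22} = 15642 + \sqrt{-249} = 15642 + i \sqrt{249}$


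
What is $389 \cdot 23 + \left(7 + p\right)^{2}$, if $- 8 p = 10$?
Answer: $\frac{143681}{16} \approx 8980.1$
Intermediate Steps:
$p = - \frac{5}{4}$ ($p = \left(- \frac{1}{8}\right) 10 = - \frac{5}{4} \approx -1.25$)
$389 \cdot 23 + \left(7 + p\right)^{2} = 389 \cdot 23 + \left(7 - \frac{5}{4}\right)^{2} = 8947 + \left(\frac{23}{4}\right)^{2} = 8947 + \frac{529}{16} = \frac{143681}{16}$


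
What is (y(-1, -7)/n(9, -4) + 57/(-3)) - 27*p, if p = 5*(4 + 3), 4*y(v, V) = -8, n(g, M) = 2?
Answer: -965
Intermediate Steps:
y(v, V) = -2 (y(v, V) = (1/4)*(-8) = -2)
p = 35 (p = 5*7 = 35)
(y(-1, -7)/n(9, -4) + 57/(-3)) - 27*p = (-2/2 + 57/(-3)) - 27*35 = (-2*1/2 + 57*(-1/3)) - 945 = (-1 - 19) - 945 = -20 - 945 = -965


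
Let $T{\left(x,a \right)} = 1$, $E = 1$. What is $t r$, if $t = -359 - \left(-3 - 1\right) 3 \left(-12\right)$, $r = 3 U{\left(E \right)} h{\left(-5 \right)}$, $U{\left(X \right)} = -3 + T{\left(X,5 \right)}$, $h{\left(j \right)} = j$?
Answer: $-15090$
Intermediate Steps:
$U{\left(X \right)} = -2$ ($U{\left(X \right)} = -3 + 1 = -2$)
$r = 30$ ($r = 3 \left(-2\right) \left(-5\right) = \left(-6\right) \left(-5\right) = 30$)
$t = -503$ ($t = -359 - \left(-3 - 1\right) 3 \left(-12\right) = -359 - \left(-4\right) 3 \left(-12\right) = -359 - \left(-12\right) \left(-12\right) = -359 - 144 = -503$)
$t r = \left(-503\right) 30 = -15090$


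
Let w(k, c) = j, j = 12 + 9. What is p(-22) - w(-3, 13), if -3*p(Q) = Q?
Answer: -41/3 ≈ -13.667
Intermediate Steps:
p(Q) = -Q/3
j = 21
w(k, c) = 21
p(-22) - w(-3, 13) = -⅓*(-22) - 1*21 = 22/3 - 21 = -41/3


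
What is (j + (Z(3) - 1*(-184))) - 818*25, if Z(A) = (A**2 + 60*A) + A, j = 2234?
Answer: -17840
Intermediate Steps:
Z(A) = A**2 + 61*A
(j + (Z(3) - 1*(-184))) - 818*25 = (2234 + (3*(61 + 3) - 1*(-184))) - 818*25 = (2234 + (3*64 + 184)) - 20450 = (2234 + (192 + 184)) - 20450 = (2234 + 376) - 20450 = 2610 - 20450 = -17840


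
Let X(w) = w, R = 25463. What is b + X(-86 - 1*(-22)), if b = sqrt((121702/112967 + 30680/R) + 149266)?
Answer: -64 + 2*sqrt(308766286712842553814553)/2876478721 ≈ 322.35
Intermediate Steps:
b = 2*sqrt(308766286712842553814553)/2876478721 (b = sqrt((121702/112967 + 30680/25463) + 149266) = sqrt(6564725586/2876478721 + 149266) = sqrt(429367037494372/2876478721) = 2*sqrt(308766286712842553814553)/2876478721 ≈ 386.35)
b + X(-86 - 1*(-22)) = 2*sqrt(308766286712842553814553)/2876478721 + (-86 - 1*(-22)) = 2*sqrt(308766286712842553814553)/2876478721 + (-86 + 22) = 2*sqrt(308766286712842553814553)/2876478721 - 64 = -64 + 2*sqrt(308766286712842553814553)/2876478721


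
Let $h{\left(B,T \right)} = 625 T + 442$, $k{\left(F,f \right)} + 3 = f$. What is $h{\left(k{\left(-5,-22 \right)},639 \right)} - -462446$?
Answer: $862263$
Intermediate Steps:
$k{\left(F,f \right)} = -3 + f$
$h{\left(B,T \right)} = 442 + 625 T$
$h{\left(k{\left(-5,-22 \right)},639 \right)} - -462446 = \left(442 + 625 \cdot 639\right) - -462446 = \left(442 + 399375\right) + 462446 = 399817 + 462446 = 862263$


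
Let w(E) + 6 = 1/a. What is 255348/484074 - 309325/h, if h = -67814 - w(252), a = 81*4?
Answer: 3006914904398/590833643149 ≈ 5.0893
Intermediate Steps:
a = 324
w(E) = -1943/324 (w(E) = -6 + 1/324 = -1943/324)
h = -21969793/324 (h = -67814 - 1*(-1943/324) = -67814 + 1943/324 = -21969793/324 ≈ -67808.)
255348/484074 - 309325/h = 255348/484074 - 309325/(-21969793/324) = 255348*(1/484074) - 309325*(-324/21969793) = 14186/26893 + 100221300/21969793 = 3006914904398/590833643149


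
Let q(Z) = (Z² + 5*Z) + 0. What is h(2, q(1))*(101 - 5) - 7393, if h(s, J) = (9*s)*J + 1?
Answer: 3071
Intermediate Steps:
q(Z) = Z² + 5*Z
h(s, J) = 1 + 9*J*s (h(s, J) = 9*J*s + 1 = 1 + 9*J*s)
h(2, q(1))*(101 - 5) - 7393 = (1 + 9*(1*(5 + 1))*2)*(101 - 5) - 7393 = (1 + 9*(1*6)*2)*96 - 7393 = (1 + 9*6*2)*96 - 7393 = (1 + 108)*96 - 7393 = 109*96 - 7393 = 10464 - 7393 = 3071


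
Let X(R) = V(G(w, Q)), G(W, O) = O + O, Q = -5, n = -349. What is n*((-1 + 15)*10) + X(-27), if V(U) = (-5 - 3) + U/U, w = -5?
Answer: -48867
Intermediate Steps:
G(W, O) = 2*O
V(U) = -7 (V(U) = -8 + 1 = -7)
X(R) = -7
n*((-1 + 15)*10) + X(-27) = -349*(-1 + 15)*10 - 7 = -4886*10 - 7 = -349*140 - 7 = -48860 - 7 = -48867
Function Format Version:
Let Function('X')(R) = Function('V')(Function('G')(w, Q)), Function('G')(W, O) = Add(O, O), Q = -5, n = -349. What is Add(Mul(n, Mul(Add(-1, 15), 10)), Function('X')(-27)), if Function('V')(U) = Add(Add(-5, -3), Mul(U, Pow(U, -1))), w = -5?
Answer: -48867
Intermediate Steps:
Function('G')(W, O) = Mul(2, O)
Function('V')(U) = -7 (Function('V')(U) = Add(-8, 1) = -7)
Function('X')(R) = -7
Add(Mul(n, Mul(Add(-1, 15), 10)), Function('X')(-27)) = Add(Mul(-349, Mul(Add(-1, 15), 10)), -7) = Add(Mul(-349, Mul(14, 10)), -7) = Add(Mul(-349, 140), -7) = Add(-48860, -7) = -48867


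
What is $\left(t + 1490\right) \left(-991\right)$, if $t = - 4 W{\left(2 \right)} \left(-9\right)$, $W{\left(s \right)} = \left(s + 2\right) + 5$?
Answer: $-1797674$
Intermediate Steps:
$W{\left(s \right)} = 7 + s$ ($W{\left(s \right)} = \left(2 + s\right) + 5 = 7 + s$)
$t = 324$ ($t = - 4 \left(7 + 2\right) \left(-9\right) = \left(-4\right) 9 \left(-9\right) = \left(-36\right) \left(-9\right) = 324$)
$\left(t + 1490\right) \left(-991\right) = \left(324 + 1490\right) \left(-991\right) = 1814 \left(-991\right) = -1797674$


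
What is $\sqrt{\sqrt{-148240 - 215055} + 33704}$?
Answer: $\sqrt{33704 + i \sqrt{363295}} \approx 183.59 + 1.642 i$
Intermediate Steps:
$\sqrt{\sqrt{-148240 - 215055} + 33704} = \sqrt{\sqrt{-363295} + 33704} = \sqrt{i \sqrt{363295} + 33704} = \sqrt{33704 + i \sqrt{363295}}$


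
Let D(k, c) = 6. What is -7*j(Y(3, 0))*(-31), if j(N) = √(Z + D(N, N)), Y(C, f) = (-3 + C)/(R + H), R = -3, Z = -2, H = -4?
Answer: 434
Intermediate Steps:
Y(C, f) = 3/7 - C/7 (Y(C, f) = (-3 + C)/(-3 - 4) = (-3 + C)/(-7) = (-3 + C)*(-⅐) = 3/7 - C/7)
j(N) = 2 (j(N) = √(-2 + 6) = √4 = 2)
-7*j(Y(3, 0))*(-31) = -7*2*(-31) = -14*(-31) = 434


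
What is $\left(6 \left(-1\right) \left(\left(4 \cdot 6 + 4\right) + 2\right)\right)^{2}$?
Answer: $32400$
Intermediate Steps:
$\left(6 \left(-1\right) \left(\left(4 \cdot 6 + 4\right) + 2\right)\right)^{2} = \left(- 6 \left(\left(24 + 4\right) + 2\right)\right)^{2} = \left(- 6 \left(28 + 2\right)\right)^{2} = \left(\left(-6\right) 30\right)^{2} = \left(-180\right)^{2} = 32400$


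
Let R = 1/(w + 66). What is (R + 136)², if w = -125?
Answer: 64368529/3481 ≈ 18491.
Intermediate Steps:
R = -1/59 (R = 1/(-125 + 66) = 1/(-59) = -1/59 ≈ -0.016949)
(R + 136)² = (-1/59 + 136)² = (8023/59)² = 64368529/3481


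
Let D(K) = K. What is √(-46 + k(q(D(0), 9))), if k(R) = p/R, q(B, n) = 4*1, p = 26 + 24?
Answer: I*√134/2 ≈ 5.7879*I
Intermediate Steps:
p = 50
q(B, n) = 4
k(R) = 50/R
√(-46 + k(q(D(0), 9))) = √(-46 + 50/4) = √(-46 + 50*(¼)) = √(-46 + 25/2) = √(-67/2) = I*√134/2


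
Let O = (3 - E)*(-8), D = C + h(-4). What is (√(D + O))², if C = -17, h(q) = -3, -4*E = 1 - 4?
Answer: -38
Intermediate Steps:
E = ¾ (E = -(1 - 4)/4 = -¼*(-3) = ¾ ≈ 0.75000)
D = -20 (D = -17 - 3 = -20)
O = -18 (O = (3 - 1*¾)*(-8) = (3 - ¾)*(-8) = (9/4)*(-8) = -18)
(√(D + O))² = (√(-20 - 18))² = (√(-38))² = (I*√38)² = -38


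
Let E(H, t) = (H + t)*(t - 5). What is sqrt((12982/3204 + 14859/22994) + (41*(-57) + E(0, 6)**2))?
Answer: I*sqrt(21638172830205382)/3069699 ≈ 47.92*I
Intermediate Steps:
E(H, t) = (-5 + t)*(H + t) (E(H, t) = (H + t)*(-5 + t) = (-5 + t)*(H + t))
sqrt((12982/3204 + 14859/22994) + (41*(-57) + E(0, 6)**2)) = sqrt((12982/3204 + 14859/22994) + (41*(-57) + (6**2 - 5*0 - 5*6 + 0*6)**2)) = sqrt((12982*(1/3204) + 14859*(1/22994)) + (-2337 + (36 + 0 - 30 + 0)**2)) = sqrt((6491/1602 + 14859/22994) + (-2337 + 6**2)) = sqrt(43264543/9209097 + (-2337 + 36)) = sqrt(43264543/9209097 - 2301) = sqrt(-21146867654/9209097) = I*sqrt(21638172830205382)/3069699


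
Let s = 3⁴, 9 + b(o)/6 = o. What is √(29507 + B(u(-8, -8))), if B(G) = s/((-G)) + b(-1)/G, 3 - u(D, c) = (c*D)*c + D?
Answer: 2*√2017736615/523 ≈ 171.78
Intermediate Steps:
b(o) = -54 + 6*o
s = 81
u(D, c) = 3 - D - D*c² (u(D, c) = 3 - ((c*D)*c + D) = 3 - ((D*c)*c + D) = 3 - (D*c² + D) = 3 - (D + D*c²) = 3 + (-D - D*c²) = 3 - D - D*c²)
B(G) = -141/G (B(G) = 81/((-G)) + (-54 + 6*(-1))/G = 81*(-1/G) + (-54 - 6)/G = -81/G - 60/G = -141/G)
√(29507 + B(u(-8, -8))) = √(29507 - 141/(3 - 1*(-8) - 1*(-8)*(-8)²)) = √(29507 - 141/(3 + 8 - 1*(-8)*64)) = √(29507 - 141/(3 + 8 + 512)) = √(29507 - 141/523) = √(15432020/523) = 2*√2017736615/523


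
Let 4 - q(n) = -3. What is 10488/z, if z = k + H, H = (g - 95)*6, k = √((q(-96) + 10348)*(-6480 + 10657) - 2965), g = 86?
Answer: 283176/21623477 + 5244*√43249870/21623477 ≈ 1.6080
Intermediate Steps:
q(n) = 7 (q(n) = 4 - 1*(-3) = 4 + 3 = 7)
k = √43249870 (k = √((7 + 10348)*(-6480 + 10657) - 2965) = √(10355*4177 - 2965) = √(43252835 - 2965) = √43249870 ≈ 6576.5)
H = -54 (H = (86 - 95)*6 = -9*6 = -54)
z = -54 + √43249870 (z = √43249870 - 54 = -54 + √43249870 ≈ 6522.5)
10488/z = 10488/(-54 + √43249870)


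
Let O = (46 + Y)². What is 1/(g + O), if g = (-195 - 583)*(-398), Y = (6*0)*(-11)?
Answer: 1/311760 ≈ 3.2076e-6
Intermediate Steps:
Y = 0 (Y = 0*(-11) = 0)
g = 309644 (g = -778*(-398) = 309644)
O = 2116 (O = (46 + 0)² = 46² = 2116)
1/(g + O) = 1/(309644 + 2116) = 1/311760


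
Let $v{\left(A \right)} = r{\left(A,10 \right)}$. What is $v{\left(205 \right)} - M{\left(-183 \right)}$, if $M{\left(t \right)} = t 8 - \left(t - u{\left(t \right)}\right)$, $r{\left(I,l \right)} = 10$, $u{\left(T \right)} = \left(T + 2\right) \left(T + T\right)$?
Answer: $-64955$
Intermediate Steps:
$u{\left(T \right)} = 2 T \left(2 + T\right)$ ($u{\left(T \right)} = \left(2 + T\right) 2 T = 2 T \left(2 + T\right)$)
$v{\left(A \right)} = 10$
$M{\left(t \right)} = 7 t + 2 t \left(2 + t\right)$ ($M{\left(t \right)} = t 8 + \left(2 t \left(2 + t\right) - t\right) = 8 t + \left(- t + 2 t \left(2 + t\right)\right) = 7 t + 2 t \left(2 + t\right)$)
$v{\left(205 \right)} - M{\left(-183 \right)} = 10 - - 183 \left(11 + 2 \left(-183\right)\right) = 10 - - 183 \left(11 - 366\right) = 10 - \left(-183\right) \left(-355\right) = 10 - 64965 = -64955$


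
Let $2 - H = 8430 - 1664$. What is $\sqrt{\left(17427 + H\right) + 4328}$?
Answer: $\sqrt{14991} \approx 122.44$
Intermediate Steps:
$H = -6764$ ($H = 2 - \left(8430 - 1664\right) = 2 - 6766 = -6764$)
$\sqrt{\left(17427 + H\right) + 4328} = \sqrt{\left(17427 - 6764\right) + 4328} = \sqrt{10663 + 4328} = \sqrt{14991}$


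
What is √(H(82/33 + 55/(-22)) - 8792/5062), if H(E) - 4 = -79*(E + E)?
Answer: √32488191879/83523 ≈ 2.1580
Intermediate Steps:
H(E) = 4 - 158*E (H(E) = 4 - 79*(E + E) = 4 - 158*E)
√(H(82/33 + 55/(-22)) - 8792/5062) = √((4 - 158*(82/33 + 55/(-22))) - 8792/5062) = √((4 - 158*(82*(1/33) + 55*(-1/22))) - 8792*1/5062) = √((4 - 158*(82/33 - 5/2)) - 4396/2531) = √((4 - 158*(-1/66)) - 4396/2531) = √((4 + 79/33) - 4396/2531) = √(211/33 - 4396/2531) = √(388973/83523) = √32488191879/83523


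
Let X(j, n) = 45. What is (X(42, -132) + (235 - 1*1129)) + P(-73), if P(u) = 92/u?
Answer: -62069/73 ≈ -850.26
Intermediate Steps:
(X(42, -132) + (235 - 1*1129)) + P(-73) = (45 + (235 - 1*1129)) + 92/(-73) = (45 + (235 - 1129)) + 92*(-1/73) = (45 - 894) - 92/73 = -849 - 92/73 = -62069/73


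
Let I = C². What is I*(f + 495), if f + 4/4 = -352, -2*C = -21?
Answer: 31311/2 ≈ 15656.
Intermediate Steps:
C = 21/2 (C = -½*(-21) = 21/2 ≈ 10.500)
f = -353 (f = -1 - 352 = -353)
I = 441/4 (I = (21/2)² = 441/4 ≈ 110.25)
I*(f + 495) = 441*(-353 + 495)/4 = (441/4)*142 = 31311/2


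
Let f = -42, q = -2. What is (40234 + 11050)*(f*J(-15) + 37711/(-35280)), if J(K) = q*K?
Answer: -570412841531/8820 ≈ -6.4673e+7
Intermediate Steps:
J(K) = -2*K
(40234 + 11050)*(f*J(-15) + 37711/(-35280)) = (40234 + 11050)*(-(-84)*(-15) + 37711/(-35280)) = 51284*(-42*30 + 37711*(-1/35280)) = 51284*(-1260 - 37711/35280) = 51284*(-44490511/35280) = -570412841531/8820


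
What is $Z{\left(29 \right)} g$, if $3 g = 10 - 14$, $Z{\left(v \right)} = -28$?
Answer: $\frac{112}{3} \approx 37.333$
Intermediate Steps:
$g = - \frac{4}{3}$ ($g = \frac{10 - 14}{3} = \frac{1}{3} \left(-4\right) = - \frac{4}{3} \approx -1.3333$)
$Z{\left(29 \right)} g = \left(-28\right) \left(- \frac{4}{3}\right) = \frac{112}{3}$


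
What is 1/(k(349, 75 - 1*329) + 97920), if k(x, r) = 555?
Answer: 1/98475 ≈ 1.0155e-5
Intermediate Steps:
1/(k(349, 75 - 1*329) + 97920) = 1/(555 + 97920) = 1/98475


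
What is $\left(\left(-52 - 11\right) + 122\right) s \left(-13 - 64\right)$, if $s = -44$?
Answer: $199892$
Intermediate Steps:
$\left(\left(-52 - 11\right) + 122\right) s \left(-13 - 64\right) = \left(\left(-52 - 11\right) + 122\right) \left(-44\right) \left(-13 - 64\right) = \left(-63 + 122\right) \left(-44\right) \left(-77\right) = 59 \left(-44\right) \left(-77\right) = \left(-2596\right) \left(-77\right) = 199892$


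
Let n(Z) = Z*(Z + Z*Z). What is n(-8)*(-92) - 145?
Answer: 41071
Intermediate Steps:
n(Z) = Z*(Z + Z**2)
n(-8)*(-92) - 145 = ((-8)**2*(1 - 8))*(-92) - 145 = (64*(-7))*(-92) - 145 = -448*(-92) - 145 = 41216 - 145 = 41071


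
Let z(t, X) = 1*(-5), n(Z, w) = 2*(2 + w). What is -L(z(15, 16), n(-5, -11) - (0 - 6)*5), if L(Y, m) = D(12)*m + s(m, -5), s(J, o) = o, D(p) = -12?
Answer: 149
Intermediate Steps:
n(Z, w) = 4 + 2*w
z(t, X) = -5
L(Y, m) = -5 - 12*m (L(Y, m) = -12*m - 5 = -5 - 12*m)
-L(z(15, 16), n(-5, -11) - (0 - 6)*5) = -(-5 - 12*((4 + 2*(-11)) - (0 - 6)*5)) = -(-5 - 12*((4 - 22) - (-6)*5)) = -(-5 - 12*(-18 - 1*(-30))) = -(-5 - 12*(-18 + 30)) = -(-5 - 12*12) = -(-5 - 144) = -1*(-149) = 149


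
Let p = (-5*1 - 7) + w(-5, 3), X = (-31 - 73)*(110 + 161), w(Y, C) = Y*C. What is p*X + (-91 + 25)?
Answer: 760902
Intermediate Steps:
w(Y, C) = C*Y
X = -28184 (X = -104*271 = -28184)
p = -27 (p = (-5*1 - 7) + 3*(-5) = (-5 - 7) - 15 = -12 - 15 = -27)
p*X + (-91 + 25) = -27*(-28184) + (-91 + 25) = 760968 - 66 = 760902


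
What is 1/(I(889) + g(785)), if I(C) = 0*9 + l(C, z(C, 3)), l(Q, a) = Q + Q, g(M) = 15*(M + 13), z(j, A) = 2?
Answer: 1/13748 ≈ 7.2738e-5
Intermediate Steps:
g(M) = 195 + 15*M (g(M) = 15*(13 + M) = 195 + 15*M)
l(Q, a) = 2*Q
I(C) = 2*C (I(C) = 0*9 + 2*C = 0 + 2*C = 2*C)
1/(I(889) + g(785)) = 1/(2*889 + (195 + 15*785)) = 1/(1778 + (195 + 11775)) = 1/(1778 + 11970) = 1/13748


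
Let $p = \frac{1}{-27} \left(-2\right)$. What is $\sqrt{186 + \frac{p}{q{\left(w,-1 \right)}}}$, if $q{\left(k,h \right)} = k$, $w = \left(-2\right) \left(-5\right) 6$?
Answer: $\frac{\sqrt{1506610}}{90} \approx 13.638$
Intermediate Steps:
$w = 60$ ($w = 10 \cdot 6 = 60$)
$p = \frac{2}{27}$ ($p = \left(- \frac{1}{27}\right) \left(-2\right) = \frac{2}{27} \approx 0.074074$)
$\sqrt{186 + \frac{p}{q{\left(w,-1 \right)}}} = \sqrt{186 + \frac{2}{27 \cdot 60}} = \sqrt{186 + \frac{2}{27} \cdot \frac{1}{60}} = \sqrt{186 + \frac{1}{810}} = \sqrt{\frac{150661}{810}} = \frac{\sqrt{1506610}}{90}$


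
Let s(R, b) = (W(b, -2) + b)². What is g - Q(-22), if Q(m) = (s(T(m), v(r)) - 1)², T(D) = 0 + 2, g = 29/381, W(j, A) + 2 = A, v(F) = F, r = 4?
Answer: -352/381 ≈ -0.92388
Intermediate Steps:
W(j, A) = -2 + A
g = 29/381 (g = 29*(1/381) = 29/381 ≈ 0.076115)
T(D) = 2
s(R, b) = (-4 + b)² (s(R, b) = ((-2 - 2) + b)² = (-4 + b)²)
Q(m) = 1 (Q(m) = ((-4 + 4)² - 1)² = (0² - 1)² = (0 - 1)² = (-1)² = 1)
g - Q(-22) = 29/381 - 1*1 = 29/381 - 1 = -352/381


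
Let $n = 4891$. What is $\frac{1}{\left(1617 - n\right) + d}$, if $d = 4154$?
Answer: $\frac{1}{880} \approx 0.0011364$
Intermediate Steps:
$\frac{1}{\left(1617 - n\right) + d} = \frac{1}{\left(1617 - 4891\right) + 4154} = \frac{1}{-3274 + 4154} = \frac{1}{880}$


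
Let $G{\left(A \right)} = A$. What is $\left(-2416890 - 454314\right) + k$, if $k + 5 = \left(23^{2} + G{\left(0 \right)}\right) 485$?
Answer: $-2614644$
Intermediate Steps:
$k = 256560$ ($k = -5 + \left(23^{2} + 0\right) 485 = -5 + \left(529 + 0\right) 485 = -5 + 529 \cdot 485 = -5 + 256565 = 256560$)
$\left(-2416890 - 454314\right) + k = \left(-2416890 - 454314\right) + 256560 = -2871204 + 256560 = -2614644$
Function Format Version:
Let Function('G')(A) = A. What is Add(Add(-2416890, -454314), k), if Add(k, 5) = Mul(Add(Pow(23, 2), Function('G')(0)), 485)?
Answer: -2614644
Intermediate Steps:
k = 256560 (k = Add(-5, Mul(Add(Pow(23, 2), 0), 485)) = Add(-5, Mul(Add(529, 0), 485)) = Add(-5, Mul(529, 485)) = Add(-5, 256565) = 256560)
Add(Add(-2416890, -454314), k) = Add(Add(-2416890, -454314), 256560) = Add(-2871204, 256560) = -2614644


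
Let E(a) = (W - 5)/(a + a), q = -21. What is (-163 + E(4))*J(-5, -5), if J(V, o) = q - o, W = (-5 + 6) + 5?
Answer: 2606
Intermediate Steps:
W = 6 (W = 1 + 5 = 6)
J(V, o) = -21 - o
E(a) = 1/(2*a) (E(a) = (6 - 5)/(a + a) = 1/(2*a))
(-163 + E(4))*J(-5, -5) = (-163 + (½)/4)*(-21 - 1*(-5)) = (-163 + (½)*(¼))*(-21 + 5) = (-163 + ⅛)*(-16) = -1303/8*(-16) = 2606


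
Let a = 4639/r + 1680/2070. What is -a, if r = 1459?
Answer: -401795/100671 ≈ -3.9912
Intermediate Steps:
a = 401795/100671 (a = 4639/1459 + 1680/2070 = 4639*(1/1459) + 1680*(1/2070) = 4639/1459 + 56/69 = 401795/100671 ≈ 3.9912)
-a = -1*401795/100671 = -401795/100671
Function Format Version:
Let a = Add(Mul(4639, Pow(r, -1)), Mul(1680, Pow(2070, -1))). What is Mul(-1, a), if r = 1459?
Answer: Rational(-401795, 100671) ≈ -3.9912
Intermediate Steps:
a = Rational(401795, 100671) (a = Add(Mul(4639, Pow(1459, -1)), Mul(1680, Pow(2070, -1))) = Add(Mul(4639, Rational(1, 1459)), Mul(1680, Rational(1, 2070))) = Add(Rational(4639, 1459), Rational(56, 69)) = Rational(401795, 100671) ≈ 3.9912)
Mul(-1, a) = Mul(-1, Rational(401795, 100671)) = Rational(-401795, 100671)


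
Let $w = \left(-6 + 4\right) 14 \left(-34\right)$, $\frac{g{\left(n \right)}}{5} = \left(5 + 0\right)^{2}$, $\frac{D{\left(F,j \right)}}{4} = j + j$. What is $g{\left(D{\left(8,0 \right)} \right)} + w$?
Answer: $1077$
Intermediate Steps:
$D{\left(F,j \right)} = 8 j$ ($D{\left(F,j \right)} = 4 \left(j + j\right) = 4 \cdot 2 j = 8 j$)
$g{\left(n \right)} = 125$ ($g{\left(n \right)} = 5 \left(5 + 0\right)^{2} = 5 \cdot 5^{2} = 5 \cdot 25 = 125$)
$w = 952$ ($w = \left(-2\right) 14 \left(-34\right) = \left(-28\right) \left(-34\right) = 952$)
$g{\left(D{\left(8,0 \right)} \right)} + w = 125 + 952 = 1077$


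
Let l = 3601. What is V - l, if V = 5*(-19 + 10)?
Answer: -3646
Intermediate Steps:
V = -45 (V = 5*(-9) = -45)
V - l = -45 - 1*3601 = -45 - 3601 = -3646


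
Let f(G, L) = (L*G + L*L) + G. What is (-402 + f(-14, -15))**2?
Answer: 361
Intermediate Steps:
f(G, L) = G + L**2 + G*L (f(G, L) = (G*L + L**2) + G = (L**2 + G*L) + G = G + L**2 + G*L)
(-402 + f(-14, -15))**2 = (-402 + (-14 + (-15)**2 - 14*(-15)))**2 = (-402 + (-14 + 225 + 210))**2 = (-402 + 421)**2 = 19**2 = 361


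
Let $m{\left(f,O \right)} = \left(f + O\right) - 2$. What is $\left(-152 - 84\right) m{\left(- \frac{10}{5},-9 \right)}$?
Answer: $3068$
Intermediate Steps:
$m{\left(f,O \right)} = -2 + O + f$ ($m{\left(f,O \right)} = \left(O + f\right) - 2 = -2 + O + f$)
$\left(-152 - 84\right) m{\left(- \frac{10}{5},-9 \right)} = \left(-152 - 84\right) \left(-2 - 9 - \frac{10}{5}\right) = - 236 \left(-2 - 9 - 2\right) = \left(-236\right) \left(-13\right) = 3068$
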